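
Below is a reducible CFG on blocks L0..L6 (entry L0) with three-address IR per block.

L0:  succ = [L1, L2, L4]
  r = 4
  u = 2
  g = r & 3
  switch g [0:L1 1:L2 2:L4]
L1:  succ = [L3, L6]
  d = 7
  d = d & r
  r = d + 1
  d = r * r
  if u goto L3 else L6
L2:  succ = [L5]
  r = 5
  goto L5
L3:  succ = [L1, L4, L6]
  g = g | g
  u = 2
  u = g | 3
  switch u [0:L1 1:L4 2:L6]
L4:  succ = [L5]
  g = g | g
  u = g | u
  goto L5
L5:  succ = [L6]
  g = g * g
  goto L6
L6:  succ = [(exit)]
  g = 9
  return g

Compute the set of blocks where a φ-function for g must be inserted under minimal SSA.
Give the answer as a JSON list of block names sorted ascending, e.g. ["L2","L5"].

Answer: ["L1", "L4", "L5", "L6"]

Analysis:
idom tree: L1←L0 L2←L0 L3←L1 L4←L0 L5←L0 L6←L0
Join-block Dom:
  L1: preds {L0,L3}: {L0} ∩ {L0,L1,L3} = {L0}; idom=L0
  L4: preds {L0,L3}: {L0} ∩ {L0,L1,L3} = {L0}; idom=L0
  L5: preds {L2,L4}: {L0,L2} ∩ {L0,L4} = {L0}; idom=L0
  L6: preds {L1,L3,L5}: {L0,L1} ∩ {L0,L1,L3} ∩ {L0,L5} = {L0}; idom=L0

DF derivation:
  join L1 pred L0: · stop@L0
  join L1 pred L3: L3→L1 stop@L0
  join L4 pred L0: · stop@L0
  join L4 pred L3: L3→L1 stop@L0
  join L5 pred L2: L2 stop@L0
  join L5 pred L4: L4 stop@L0
  join L6 pred L1: L1 stop@L0
  join L6 pred L3: L3→L1 stop@L0
  join L6 pred L5: L5 stop@L0
  L0: DF=∅
  L1: DF={L1,L4,L6}
  L2: DF={L5}
  L3: DF={L1,L4,L6}
  L4: DF={L5}
  L5: DF={L6}
  L6: DF=∅

φ for g: defs {L0,L3,L4,L5,L6}
  DF⁺ = {L1,L4,L5,L6}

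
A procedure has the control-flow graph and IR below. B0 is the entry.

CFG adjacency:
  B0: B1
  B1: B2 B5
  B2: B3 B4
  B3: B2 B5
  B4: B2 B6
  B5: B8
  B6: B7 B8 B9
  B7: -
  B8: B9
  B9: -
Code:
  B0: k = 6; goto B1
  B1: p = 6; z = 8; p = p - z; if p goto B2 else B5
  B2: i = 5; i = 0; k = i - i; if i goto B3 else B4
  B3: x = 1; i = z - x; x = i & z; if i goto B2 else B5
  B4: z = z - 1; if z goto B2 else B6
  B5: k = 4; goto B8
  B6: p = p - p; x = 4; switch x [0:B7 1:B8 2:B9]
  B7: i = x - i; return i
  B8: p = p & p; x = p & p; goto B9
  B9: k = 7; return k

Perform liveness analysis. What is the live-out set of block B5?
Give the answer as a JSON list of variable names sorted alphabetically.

Block summaries:
  B0 def {k} use ∅
  B1 def {p,z} use ∅
  B2 def {i,k} use ∅
  B3 def {i,x} use {z}
  B4 def {z} use {z}
  B5 def {k} use ∅
  B6 def {p,x} use {p}
  B7 def {i} use {i,x}
  B8 def {p,x} use {p}
  B9 def {k} use ∅

Live sets:
  B0 li=∅ lo=∅
  B1 li=∅ lo={p,z}
  B2 li={p,z} lo={i,p,z}
  B3 li={p,z} lo={p,z}
  B4 li={i,p,z} lo={i,p,z}
  B5 li={p} lo={p}
  B6 li={i,p} lo={i,p,x}
  B7 li={i,x} lo=∅
  B8 li={p} lo=∅
  B9 li=∅ lo=∅

live-out(B5) = ["p"]

Answer: ["p"]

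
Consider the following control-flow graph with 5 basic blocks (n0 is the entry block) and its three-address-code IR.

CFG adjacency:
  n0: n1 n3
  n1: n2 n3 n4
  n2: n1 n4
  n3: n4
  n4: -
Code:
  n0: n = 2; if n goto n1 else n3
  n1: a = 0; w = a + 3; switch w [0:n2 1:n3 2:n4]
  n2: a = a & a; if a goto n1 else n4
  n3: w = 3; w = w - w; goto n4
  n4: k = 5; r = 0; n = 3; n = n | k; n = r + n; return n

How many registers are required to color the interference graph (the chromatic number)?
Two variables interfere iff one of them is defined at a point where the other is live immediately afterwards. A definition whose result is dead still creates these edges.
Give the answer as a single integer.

Per-block:
  n0: def={n} ue=∅
  n1: def={a,w} ue=∅
  n2: def={a} ue={a}
  n3: def={w} ue=∅
  n4: def={k,n,r} ue=∅

Backward fixpoint:
  n0 li=∅ lo=∅
  n1 li=∅ lo={a}
  n2 li={a} lo=∅
  n3 li=∅ lo=∅
  n4 li=∅ lo=∅

Conflict graph:
  a — {w}
  k — {n,r}
  n — {k,r}
  r — {k,n}
  w — {a}

Chromatic number:
  lower bound: {k,n,r} mutually conflict ⇒ χ ≥ 3
  assign a→r0 k→r0 n→r1 r→r2 w→r1 — no edge inside a register ⇒ χ ≤ 3
  χ = 3

Answer: 3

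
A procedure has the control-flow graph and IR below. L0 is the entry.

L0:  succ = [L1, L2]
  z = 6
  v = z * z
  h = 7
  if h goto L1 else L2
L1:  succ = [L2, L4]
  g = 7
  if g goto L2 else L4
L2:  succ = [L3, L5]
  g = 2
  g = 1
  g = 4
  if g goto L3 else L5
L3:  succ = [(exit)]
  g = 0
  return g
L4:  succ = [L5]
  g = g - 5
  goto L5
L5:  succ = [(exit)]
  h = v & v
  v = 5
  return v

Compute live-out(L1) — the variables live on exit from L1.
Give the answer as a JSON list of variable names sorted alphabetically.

Block summaries:
  L0: {h,v,z} / ∅
  L1: {g} / ∅
  L2: {g} / ∅
  L3: {g} / ∅
  L4: {g} / {g}
  L5: {h,v} / {v}

Liveness:
  L0: in=∅ out={v}
  L1: in={v} out={g,v}
  L2: in={v} out={v}
  L3: in=∅ out=∅
  L4: in={g,v} out={v}
  L5: in={v} out=∅

live-out(L1) = ["g", "v"]

Answer: ["g", "v"]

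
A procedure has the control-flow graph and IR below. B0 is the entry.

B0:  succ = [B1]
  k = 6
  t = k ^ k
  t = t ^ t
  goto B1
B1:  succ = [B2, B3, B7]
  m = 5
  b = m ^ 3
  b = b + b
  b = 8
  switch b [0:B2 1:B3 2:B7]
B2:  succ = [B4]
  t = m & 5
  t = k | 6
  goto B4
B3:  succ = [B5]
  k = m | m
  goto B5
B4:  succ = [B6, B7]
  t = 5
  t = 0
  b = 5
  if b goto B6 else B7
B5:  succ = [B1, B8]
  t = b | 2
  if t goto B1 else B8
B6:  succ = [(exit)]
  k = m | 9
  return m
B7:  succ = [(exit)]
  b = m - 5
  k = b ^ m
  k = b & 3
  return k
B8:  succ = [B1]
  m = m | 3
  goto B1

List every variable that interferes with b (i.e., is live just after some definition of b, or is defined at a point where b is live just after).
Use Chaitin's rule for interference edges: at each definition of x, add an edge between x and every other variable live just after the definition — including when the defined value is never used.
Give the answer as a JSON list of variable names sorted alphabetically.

Per-block:
  B0 def {k,t} use ∅
  B1 def {b,m} use ∅
  B2 def {t} use {k,m}
  B3 def {k} use {m}
  B4 def {b,t} use ∅
  B5 def {t} use {b}
  B6 def {k} use {m}
  B7 def {b,k} use {m}
  B8 def {m} use {m}

Live sets:
  B0: in=∅ out={k}
  B1: in={k} out={b,k,m}
  B2: in={k,m} out={m}
  B3: in={b,m} out={b,k,m}
  B4: in={m} out={m}
  B5: in={b,k,m} out={k,m}
  B6: in={m} out=∅
  B7: in={m} out=∅
  B8: in={k,m} out={k}

Interference:
  b — {k,m}
  k — {b,m,t}
  m — {b,k,t}
  t — {k,m}

N(b) = ["k", "m"]

Answer: ["k", "m"]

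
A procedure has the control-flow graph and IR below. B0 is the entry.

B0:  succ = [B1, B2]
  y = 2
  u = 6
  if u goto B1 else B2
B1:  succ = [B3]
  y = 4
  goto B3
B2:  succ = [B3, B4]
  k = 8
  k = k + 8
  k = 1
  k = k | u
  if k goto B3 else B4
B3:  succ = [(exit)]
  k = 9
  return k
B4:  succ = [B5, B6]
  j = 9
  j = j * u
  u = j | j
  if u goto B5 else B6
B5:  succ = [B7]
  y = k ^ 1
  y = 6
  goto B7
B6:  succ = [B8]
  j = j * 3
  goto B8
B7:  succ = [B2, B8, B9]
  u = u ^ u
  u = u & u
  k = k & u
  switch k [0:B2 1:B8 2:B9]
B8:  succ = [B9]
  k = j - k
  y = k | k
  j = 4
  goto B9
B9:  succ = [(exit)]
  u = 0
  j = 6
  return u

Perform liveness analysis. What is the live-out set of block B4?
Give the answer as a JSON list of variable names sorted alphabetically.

Per-block:
  B0: def={u,y} ue=∅
  B1: def={y} ue=∅
  B2: def={k} ue={u}
  B3: def={k} ue=∅
  B4: def={j,u} ue={u}
  B5: def={y} ue={k}
  B6: def={j} ue={j}
  B7: def={k,u} ue={k,u}
  B8: def={j,k,y} ue={j,k}
  B9: def={j,u} ue=∅

Live sets:
  live B0: ∅→{u}
  live B1: ∅→∅
  live B2: {u}→{k,u}
  live B3: ∅→∅
  live B4: {k,u}→{j,k,u}
  live B5: {j,k,u}→{j,k,u}
  live B6: {j,k}→{j,k}
  live B7: {j,k,u}→{j,k,u}
  live B8: {j,k}→∅
  live B9: ∅→∅

live-out(B4) = ["j", "k", "u"]

Answer: ["j", "k", "u"]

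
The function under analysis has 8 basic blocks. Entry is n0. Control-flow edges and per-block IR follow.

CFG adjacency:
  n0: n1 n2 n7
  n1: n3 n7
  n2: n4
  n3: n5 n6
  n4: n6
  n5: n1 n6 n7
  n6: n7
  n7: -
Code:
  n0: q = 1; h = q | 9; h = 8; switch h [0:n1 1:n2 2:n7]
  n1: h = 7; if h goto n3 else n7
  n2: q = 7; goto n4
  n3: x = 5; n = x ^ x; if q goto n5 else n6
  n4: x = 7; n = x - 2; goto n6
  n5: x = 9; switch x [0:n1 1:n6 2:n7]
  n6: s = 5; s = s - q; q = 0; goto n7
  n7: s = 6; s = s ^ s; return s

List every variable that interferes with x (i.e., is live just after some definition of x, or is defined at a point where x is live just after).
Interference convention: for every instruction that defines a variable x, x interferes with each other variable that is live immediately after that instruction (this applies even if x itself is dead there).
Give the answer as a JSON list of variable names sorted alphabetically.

Answer: ["q"]

Working:
Block summaries:
  n0 def {h,q} use ∅
  n1 def {h} use ∅
  n2 def {q} use ∅
  n3 def {n,x} use {q}
  n4 def {n,x} use ∅
  n5 def {x} use ∅
  n6 def {q,s} use {q}
  n7 def {s} use ∅

Liveness:
  live n0: ∅→{q}
  live n1: {q}→{q}
  live n2: ∅→{q}
  live n3: {q}→{q}
  live n4: {q}→{q}
  live n5: {q}→{q}
  live n6: {q}→∅
  live n7: ∅→∅

Conflict graph:
  h: {q}
  n: {q}
  q: {h,n,s,x}
  s: {q}
  x: {q}

N(x) = ["q"]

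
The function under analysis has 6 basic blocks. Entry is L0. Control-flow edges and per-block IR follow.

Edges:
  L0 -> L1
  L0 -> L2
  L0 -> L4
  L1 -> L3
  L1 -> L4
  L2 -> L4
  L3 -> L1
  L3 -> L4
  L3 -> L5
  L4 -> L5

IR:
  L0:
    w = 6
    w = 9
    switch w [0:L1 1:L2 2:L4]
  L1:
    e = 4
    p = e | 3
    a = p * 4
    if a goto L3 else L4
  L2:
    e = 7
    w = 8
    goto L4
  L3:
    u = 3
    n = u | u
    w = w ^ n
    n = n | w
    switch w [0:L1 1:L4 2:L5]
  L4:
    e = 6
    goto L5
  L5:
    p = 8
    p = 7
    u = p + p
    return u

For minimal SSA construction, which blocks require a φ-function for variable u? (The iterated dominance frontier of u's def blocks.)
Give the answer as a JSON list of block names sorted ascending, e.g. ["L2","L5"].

idom tree: L1←L0 L2←L0 L3←L1 L4←L0 L5←L0
Join-block Dom:
  L1: preds {L0,L3}: {L0} ∩ {L0,L1,L3} = {L0}; idom=L0
  L4: preds {L0,L1,L2,L3}: {L0} ∩ {L0,L1} ∩ {L0,L2} ∩ {L0,L1,L3} = {L0}; idom=L0
  L5: preds {L3,L4}: {L0,L1,L3} ∩ {L0,L4} = {L0}; idom=L0

Frontier:
  join L1 pred L0: · stop@L0
  join L1 pred L3: L3→L1 stop@L0
  join L4 pred L0: · stop@L0
  join L4 pred L1: L1 stop@L0
  join L4 pred L2: L2 stop@L0
  join L4 pred L3: L3→L1 stop@L0
  join L5 pred L3: L3→L1 stop@L0
  join L5 pred L4: L4 stop@L0
  DF(L0)=∅
  DF(L1)={L1,L4,L5}
  DF(L2)={L4}
  DF(L3)={L1,L4,L5}
  DF(L4)={L5}
  DF(L5)=∅

φ for u: defs {L3,L5}
  DF⁺ = {L1,L4,L5}

Answer: ["L1", "L4", "L5"]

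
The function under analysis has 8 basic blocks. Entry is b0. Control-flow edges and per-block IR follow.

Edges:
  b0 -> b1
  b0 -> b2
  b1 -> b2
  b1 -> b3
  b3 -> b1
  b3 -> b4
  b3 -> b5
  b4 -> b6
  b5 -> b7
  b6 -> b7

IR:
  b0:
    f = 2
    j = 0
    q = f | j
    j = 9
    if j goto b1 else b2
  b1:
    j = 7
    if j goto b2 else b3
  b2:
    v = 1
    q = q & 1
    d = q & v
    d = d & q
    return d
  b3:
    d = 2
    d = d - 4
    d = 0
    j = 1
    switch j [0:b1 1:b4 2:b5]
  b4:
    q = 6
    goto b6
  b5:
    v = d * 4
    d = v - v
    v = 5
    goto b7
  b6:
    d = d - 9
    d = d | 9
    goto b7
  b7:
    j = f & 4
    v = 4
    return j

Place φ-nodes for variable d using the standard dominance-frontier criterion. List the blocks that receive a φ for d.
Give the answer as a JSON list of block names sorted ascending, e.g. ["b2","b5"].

idom tree: b1←b0 b2←b0 b3←b1 b4←b3 b5←b3 b6←b4 b7←b3
Join-block Dom:
  b1: preds {b0,b3}: {b0} ∩ {b0,b1,b3} = {b0}; idom=b0
  b2: preds {b0,b1}: {b0} ∩ {b0,b1} = {b0}; idom=b0
  b7: preds {b5,b6}: {b0,b1,b3,b5} ∩ {b0,b1,b3,b4,b6} = {b0,b1,b3}; idom=b3

DF walk-up:
  b1←b0: walk · to b0
  b1←b3: walk b3→b1 to b0
  b2←b0: walk · to b0
  b2←b1: walk b1 to b0
  b7←b5: walk b5 to b3
  b7←b6: walk b6→b4 to b3
  b0: DF=∅
  b1: DF={b1,b2}
  b2: DF=∅
  b3: DF={b1}
  b4: DF={b7}
  b5: DF={b7}
  b6: DF={b7}
  b7: DF=∅

φ for d: defs {b2,b3,b5,b6}
  DF⁺ = {b1,b2,b7}

Answer: ["b1", "b2", "b7"]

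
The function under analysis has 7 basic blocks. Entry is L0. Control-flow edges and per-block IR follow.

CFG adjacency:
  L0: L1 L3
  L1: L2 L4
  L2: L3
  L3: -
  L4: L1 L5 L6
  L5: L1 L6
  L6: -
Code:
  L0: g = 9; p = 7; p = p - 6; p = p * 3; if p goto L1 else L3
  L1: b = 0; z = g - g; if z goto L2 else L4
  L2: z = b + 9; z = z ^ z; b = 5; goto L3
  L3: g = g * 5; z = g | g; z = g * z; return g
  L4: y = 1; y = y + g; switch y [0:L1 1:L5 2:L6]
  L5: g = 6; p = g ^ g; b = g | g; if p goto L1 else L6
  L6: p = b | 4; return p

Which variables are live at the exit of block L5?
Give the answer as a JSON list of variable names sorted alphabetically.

Answer: ["b", "g"]

Analysis:
Block summaries:
  L0 def {g,p} use ∅
  L1 def {b,z} use {g}
  L2 def {b,z} use {b}
  L3 def {g,z} use {g}
  L4 def {y} use {g}
  L5 def {b,g,p} use ∅
  L6 def {p} use {b}

Live sets:
  live L0: ∅→{g}
  live L1: {g}→{b,g}
  live L2: {b,g}→{g}
  live L3: {g}→∅
  live L4: {b,g}→{b,g}
  live L5: ∅→{b,g}
  live L6: {b}→∅

live-out(L5) = ["b", "g"]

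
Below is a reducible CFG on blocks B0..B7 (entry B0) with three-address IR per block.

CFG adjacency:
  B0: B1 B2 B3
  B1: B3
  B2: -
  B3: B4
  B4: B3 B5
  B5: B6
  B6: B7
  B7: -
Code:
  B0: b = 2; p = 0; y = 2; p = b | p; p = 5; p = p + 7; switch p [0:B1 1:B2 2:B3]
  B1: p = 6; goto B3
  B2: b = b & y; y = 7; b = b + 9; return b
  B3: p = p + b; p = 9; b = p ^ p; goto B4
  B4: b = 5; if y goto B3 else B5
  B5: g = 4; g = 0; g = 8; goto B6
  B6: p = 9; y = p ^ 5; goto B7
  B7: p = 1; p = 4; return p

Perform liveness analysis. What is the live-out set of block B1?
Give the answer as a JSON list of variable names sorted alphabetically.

Per-block:
  B0 def {b,p,y} use ∅
  B1 def {p} use ∅
  B2 def {b,y} use {b,y}
  B3 def {b,p} use {b,p}
  B4 def {b} use {y}
  B5 def {g} use ∅
  B6 def {p,y} use ∅
  B7 def {p} use ∅

Liveness:
  B0: in=∅ out={b,p,y}
  B1: in={b,y} out={b,p,y}
  B2: in={b,y} out=∅
  B3: in={b,p,y} out={p,y}
  B4: in={p,y} out={b,p,y}
  B5: in=∅ out=∅
  B6: in=∅ out=∅
  B7: in=∅ out=∅

live-out(B1) = ["b", "p", "y"]

Answer: ["b", "p", "y"]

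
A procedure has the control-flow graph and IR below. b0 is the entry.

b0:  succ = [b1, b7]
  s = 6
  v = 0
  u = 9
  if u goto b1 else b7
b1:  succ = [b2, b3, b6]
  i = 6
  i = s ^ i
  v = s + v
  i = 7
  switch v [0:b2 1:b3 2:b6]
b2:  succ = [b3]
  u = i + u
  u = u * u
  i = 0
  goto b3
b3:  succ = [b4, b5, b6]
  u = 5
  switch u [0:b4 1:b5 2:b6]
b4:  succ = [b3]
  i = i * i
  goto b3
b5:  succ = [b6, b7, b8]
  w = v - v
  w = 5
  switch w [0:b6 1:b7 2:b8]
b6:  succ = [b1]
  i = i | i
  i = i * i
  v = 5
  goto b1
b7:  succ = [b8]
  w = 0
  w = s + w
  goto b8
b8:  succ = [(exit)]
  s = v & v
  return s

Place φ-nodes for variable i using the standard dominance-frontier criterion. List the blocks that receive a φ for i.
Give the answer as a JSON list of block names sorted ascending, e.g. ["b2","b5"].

Answer: ["b1", "b3", "b6", "b7", "b8"]

Analysis:
idom tree: b1←b0 b2←b1 b3←b1 b4←b3 b5←b3 b6←b1 b7←b0 b8←b0
Dom∩ at merges:
  b1: preds {b0,b6}: {b0} ∩ {b0,b1,b6} = {b0}; idom=b0
  b3: preds {b1,b2,b4}: {b0,b1} ∩ {b0,b1,b2} ∩ {b0,b1,b3,b4} = {b0,b1}; idom=b1
  b6: preds {b1,b3,b5}: {b0,b1} ∩ {b0,b1,b3} ∩ {b0,b1,b3,b5} = {b0,b1}; idom=b1
  b7: preds {b0,b5}: {b0} ∩ {b0,b1,b3,b5} = {b0}; idom=b0
  b8: preds {b5,b7}: {b0,b1,b3,b5} ∩ {b0,b7} = {b0}; idom=b0

Frontier:
  b1←b0: walk · to b0
  b1←b6: walk b6→b1 to b0
  b3←b1: walk · to b1
  b3←b2: walk b2 to b1
  b3←b4: walk b4→b3 to b1
  b6←b1: walk · to b1
  b6←b3: walk b3 to b1
  b6←b5: walk b5→b3 to b1
  b7←b0: walk · to b0
  b7←b5: walk b5→b3→b1 to b0
  b8←b5: walk b5→b3→b1 to b0
  b8←b7: walk b7 to b0
  b0: DF=∅
  b1: DF={b1,b7,b8}
  b2: DF={b3}
  b3: DF={b3,b6,b7,b8}
  b4: DF={b3}
  b5: DF={b6,b7,b8}
  b6: DF={b1}
  b7: DF={b8}
  b8: DF=∅

φ for i: defs {b1,b2,b4,b6}
  DF⁺ = {b1,b3,b6,b7,b8}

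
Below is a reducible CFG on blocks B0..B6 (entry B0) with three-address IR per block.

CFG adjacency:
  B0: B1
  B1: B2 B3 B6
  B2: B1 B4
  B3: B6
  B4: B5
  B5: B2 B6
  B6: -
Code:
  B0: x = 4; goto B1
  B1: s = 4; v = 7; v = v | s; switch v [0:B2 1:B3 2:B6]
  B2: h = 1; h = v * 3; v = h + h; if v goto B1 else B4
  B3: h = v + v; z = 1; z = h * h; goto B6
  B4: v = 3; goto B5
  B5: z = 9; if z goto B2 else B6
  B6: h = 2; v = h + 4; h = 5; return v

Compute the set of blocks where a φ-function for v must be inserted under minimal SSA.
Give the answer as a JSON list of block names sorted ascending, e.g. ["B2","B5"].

Answer: ["B1", "B2", "B6"]

Working:
idom tree: B1←B0 B2←B1 B3←B1 B4←B2 B5←B4 B6←B1
Join-block Dom:
  B1: preds {B0,B2}: {B0} ∩ {B0,B1,B2} = {B0}; idom=B0
  B2: preds {B1,B5}: {B0,B1} ∩ {B0,B1,B2,B4,B5} = {B0,B1}; idom=B1
  B6: preds {B1,B3,B5}: {B0,B1} ∩ {B0,B1,B3} ∩ {B0,B1,B2,B4,B5} = {B0,B1}; idom=B1

Frontier:
  B1←B0: walk · to B0
  B1←B2: walk B2→B1 to B0
  B2←B1: walk · to B1
  B2←B5: walk B5→B4→B2 to B1
  B6←B1: walk · to B1
  B6←B3: walk B3 to B1
  B6←B5: walk B5→B4→B2 to B1
  B0: DF=∅
  B1: DF={B1}
  B2: DF={B1,B2,B6}
  B3: DF={B6}
  B4: DF={B2,B6}
  B5: DF={B2,B6}
  B6: DF=∅

φ for v: defs {B1,B2,B4,B6}
  DF⁺ = {B1,B2,B6}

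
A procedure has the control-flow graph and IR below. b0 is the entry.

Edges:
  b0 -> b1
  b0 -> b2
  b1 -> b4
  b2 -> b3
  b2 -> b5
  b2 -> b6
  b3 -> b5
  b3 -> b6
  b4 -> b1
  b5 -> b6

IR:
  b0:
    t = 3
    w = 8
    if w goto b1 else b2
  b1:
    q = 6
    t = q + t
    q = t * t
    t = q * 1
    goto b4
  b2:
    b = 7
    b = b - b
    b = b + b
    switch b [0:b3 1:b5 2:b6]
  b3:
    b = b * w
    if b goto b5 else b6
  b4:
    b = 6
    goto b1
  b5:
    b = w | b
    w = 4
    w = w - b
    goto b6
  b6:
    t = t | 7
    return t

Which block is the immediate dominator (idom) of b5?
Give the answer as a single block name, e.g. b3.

Answer: b2

Working:
idom tree: b1←b0 b2←b0 b3←b2 b4←b1 b5←b2 b6←b2
Dom∩ at merges:
  b1: preds {b0,b4}: {b0} ∩ {b0,b1,b4} = {b0}; idom=b0
  b5: preds {b2,b3}: {b0,b2} ∩ {b0,b2,b3} = {b0,b2}; idom=b2
  b6: preds {b2,b3,b5}: {b0,b2} ∩ {b0,b2,b3} ∩ {b0,b2,b5} = {b0,b2}; idom=b2

idom(b5) = b2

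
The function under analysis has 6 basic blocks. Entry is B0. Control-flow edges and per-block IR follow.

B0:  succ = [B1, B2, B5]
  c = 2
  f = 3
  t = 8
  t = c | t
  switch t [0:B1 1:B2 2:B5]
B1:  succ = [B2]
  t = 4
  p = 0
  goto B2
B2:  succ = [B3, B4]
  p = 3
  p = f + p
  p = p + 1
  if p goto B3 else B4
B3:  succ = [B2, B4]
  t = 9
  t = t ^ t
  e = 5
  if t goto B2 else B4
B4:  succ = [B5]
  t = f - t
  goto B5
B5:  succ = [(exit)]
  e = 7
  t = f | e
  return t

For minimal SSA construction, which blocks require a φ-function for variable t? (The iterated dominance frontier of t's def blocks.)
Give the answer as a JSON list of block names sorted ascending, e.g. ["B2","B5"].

idom tree: B1←B0 B2←B0 B3←B2 B4←B2 B5←B0
Dom∩ at merges:
  B2: preds {B0,B1,B3}: {B0} ∩ {B0,B1} ∩ {B0,B2,B3} = {B0}; idom=B0
  B4: preds {B2,B3}: {B0,B2} ∩ {B0,B2,B3} = {B0,B2}; idom=B2
  B5: preds {B0,B4}: {B0} ∩ {B0,B2,B4} = {B0}; idom=B0

Frontier:
  B2←B0: walk · to B0
  B2←B1: walk B1 to B0
  B2←B3: walk B3→B2 to B0
  B4←B2: walk · to B2
  B4←B3: walk B3 to B2
  B5←B0: walk · to B0
  B5←B4: walk B4→B2 to B0
  DF(B0)=∅
  DF(B1)={B2}
  DF(B2)={B2,B5}
  DF(B3)={B2,B4}
  DF(B4)={B5}
  DF(B5)=∅

φ for t: defs {B0,B1,B3,B4,B5}
  DF⁺ = {B2,B4,B5}

Answer: ["B2", "B4", "B5"]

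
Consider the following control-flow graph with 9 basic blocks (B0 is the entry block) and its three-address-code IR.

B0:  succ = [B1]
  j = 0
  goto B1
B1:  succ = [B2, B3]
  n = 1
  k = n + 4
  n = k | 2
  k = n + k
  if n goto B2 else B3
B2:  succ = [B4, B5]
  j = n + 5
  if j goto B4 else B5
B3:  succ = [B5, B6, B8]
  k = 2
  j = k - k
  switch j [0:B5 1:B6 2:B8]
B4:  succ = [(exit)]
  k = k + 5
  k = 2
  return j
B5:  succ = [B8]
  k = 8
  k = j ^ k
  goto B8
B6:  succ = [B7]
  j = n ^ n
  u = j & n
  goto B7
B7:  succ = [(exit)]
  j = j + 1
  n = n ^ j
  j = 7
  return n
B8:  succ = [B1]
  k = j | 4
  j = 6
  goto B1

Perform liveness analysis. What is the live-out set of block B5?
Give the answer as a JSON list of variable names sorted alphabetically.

Block summaries:
  B0 def {j} use ∅
  B1 def {k,n} use ∅
  B2 def {j} use {n}
  B3 def {j,k} use ∅
  B4 def {k} use {j,k}
  B5 def {k} use {j}
  B6 def {j,u} use {n}
  B7 def {j,n} use {j,n}
  B8 def {j,k} use {j}

Liveness:
  B0: in=∅ out=∅
  B1: in=∅ out={k,n}
  B2: in={k,n} out={j,k}
  B3: in={n} out={j,n}
  B4: in={j,k} out=∅
  B5: in={j} out={j}
  B6: in={n} out={j,n}
  B7: in={j,n} out=∅
  B8: in={j} out=∅

live-out(B5) = ["j"]

Answer: ["j"]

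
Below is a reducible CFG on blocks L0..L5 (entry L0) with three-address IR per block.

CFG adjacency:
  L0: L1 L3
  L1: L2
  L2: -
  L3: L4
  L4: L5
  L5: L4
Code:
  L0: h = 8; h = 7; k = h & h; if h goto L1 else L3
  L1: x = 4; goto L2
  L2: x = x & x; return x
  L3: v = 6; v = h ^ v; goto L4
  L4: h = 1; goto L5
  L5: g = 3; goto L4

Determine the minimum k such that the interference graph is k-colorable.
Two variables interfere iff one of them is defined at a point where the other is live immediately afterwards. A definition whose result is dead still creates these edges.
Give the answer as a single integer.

Answer: 2

Working:
Block summaries:
  L0: def={h,k} ue=∅
  L1: def={x} ue=∅
  L2: def={x} ue={x}
  L3: def={v} ue={h}
  L4: def={h} ue=∅
  L5: def={g} ue=∅

Backward fixpoint:
  L0 li=∅ lo={h}
  L1 li=∅ lo={x}
  L2 li={x} lo=∅
  L3 li={h} lo=∅
  L4 li=∅ lo=∅
  L5 li=∅ lo=∅

Conflict graph:
  g: ∅
  h: {k,v}
  k: {h}
  v: {h}
  x: ∅

Colouring:
  {h,k} pairwise interfere (2-clique) ⇒ χ ≥ 2
  assign g→R0 h→R0 k→R1 v→R1 x→R0 — no edge inside a register ⇒ χ ≤ 2
  χ = 2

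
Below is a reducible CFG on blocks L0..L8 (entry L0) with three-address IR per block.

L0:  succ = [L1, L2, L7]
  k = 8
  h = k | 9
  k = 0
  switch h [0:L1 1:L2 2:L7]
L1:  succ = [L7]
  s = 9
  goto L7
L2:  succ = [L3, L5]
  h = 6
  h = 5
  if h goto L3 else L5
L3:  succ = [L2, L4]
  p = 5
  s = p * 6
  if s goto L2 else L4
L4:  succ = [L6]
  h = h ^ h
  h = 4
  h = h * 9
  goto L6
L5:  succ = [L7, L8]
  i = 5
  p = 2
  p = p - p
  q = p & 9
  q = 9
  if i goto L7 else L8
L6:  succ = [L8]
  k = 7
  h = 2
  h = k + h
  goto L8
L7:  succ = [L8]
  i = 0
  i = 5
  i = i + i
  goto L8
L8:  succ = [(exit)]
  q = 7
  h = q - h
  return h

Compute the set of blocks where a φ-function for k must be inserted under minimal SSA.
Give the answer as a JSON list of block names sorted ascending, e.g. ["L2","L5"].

Answer: ["L8"]

Derivation:
idom tree: L1←L0 L2←L0 L3←L2 L4←L3 L5←L2 L6←L4 L7←L0 L8←L0
Dom∩ at merges:
  L2: preds {L0,L3}: {L0} ∩ {L0,L2,L3} = {L0}; idom=L0
  L7: preds {L0,L1,L5}: {L0} ∩ {L0,L1} ∩ {L0,L2,L5} = {L0}; idom=L0
  L8: preds {L5,L6,L7}: {L0,L2,L5} ∩ {L0,L2,L3,L4,L6} ∩ {L0,L7} = {L0}; idom=L0

DF derivation:
  join L2 pred L0: · stop@L0
  join L2 pred L3: L3→L2 stop@L0
  join L7 pred L0: · stop@L0
  join L7 pred L1: L1 stop@L0
  join L7 pred L5: L5→L2 stop@L0
  join L8 pred L5: L5→L2 stop@L0
  join L8 pred L6: L6→L4→L3→L2 stop@L0
  join L8 pred L7: L7 stop@L0
  L0 → ∅
  L1 → {L7}
  L2 → {L2,L7,L8}
  L3 → {L2,L8}
  L4 → {L8}
  L5 → {L7,L8}
  L6 → {L8}
  L7 → {L8}
  L8 → ∅

φ for k: defs {L0,L6}
  DF⁺ = {L8}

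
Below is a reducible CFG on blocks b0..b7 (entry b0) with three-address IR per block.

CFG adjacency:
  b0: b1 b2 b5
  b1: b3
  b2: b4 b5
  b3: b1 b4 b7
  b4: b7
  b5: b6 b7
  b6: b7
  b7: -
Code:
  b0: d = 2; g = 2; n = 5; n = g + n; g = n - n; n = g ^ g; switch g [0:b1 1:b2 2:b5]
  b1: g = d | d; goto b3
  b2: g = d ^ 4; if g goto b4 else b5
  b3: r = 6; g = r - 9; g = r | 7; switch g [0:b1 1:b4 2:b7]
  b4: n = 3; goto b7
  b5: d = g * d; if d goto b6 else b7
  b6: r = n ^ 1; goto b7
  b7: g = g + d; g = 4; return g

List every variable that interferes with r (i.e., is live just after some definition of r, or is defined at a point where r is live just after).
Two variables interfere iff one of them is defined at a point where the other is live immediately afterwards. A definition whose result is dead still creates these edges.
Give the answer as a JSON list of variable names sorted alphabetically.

Answer: ["d", "g"]

Working:
def/use:
  b0 def {d,g,n} use ∅
  b1 def {g} use {d}
  b2 def {g} use {d}
  b3 def {g,r} use ∅
  b4 def {n} use ∅
  b5 def {d} use {d,g}
  b6 def {r} use {n}
  b7 def {g} use {d,g}

Backward fixpoint:
  b0 li=∅ lo={d,g,n}
  b1 li={d} lo={d}
  b2 li={d,n} lo={d,g,n}
  b3 li={d} lo={d,g}
  b4 li={d,g} lo={d,g}
  b5 li={d,g,n} lo={d,g,n}
  b6 li={d,g,n} lo={d,g}
  b7 li={d,g} lo=∅

Interference:
  d — {g,n,r}
  g — {d,n,r}
  n — {d,g}
  r — {d,g}

N(r) = ["d", "g"]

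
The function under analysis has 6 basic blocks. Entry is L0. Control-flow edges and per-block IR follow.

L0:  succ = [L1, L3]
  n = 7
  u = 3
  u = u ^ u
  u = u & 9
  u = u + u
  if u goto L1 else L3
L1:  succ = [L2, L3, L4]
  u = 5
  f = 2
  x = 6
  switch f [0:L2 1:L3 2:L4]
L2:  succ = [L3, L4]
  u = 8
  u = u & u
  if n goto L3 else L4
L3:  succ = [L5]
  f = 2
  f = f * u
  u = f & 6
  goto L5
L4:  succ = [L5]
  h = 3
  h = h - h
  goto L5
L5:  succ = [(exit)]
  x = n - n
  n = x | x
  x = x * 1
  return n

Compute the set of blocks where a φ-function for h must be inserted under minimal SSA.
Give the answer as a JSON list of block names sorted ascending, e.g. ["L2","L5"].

idom tree: L1←L0 L2←L1 L3←L0 L4←L1 L5←L0
Join-block Dom:
  L3: preds {L0,L1,L2}: {L0} ∩ {L0,L1} ∩ {L0,L1,L2} = {L0}; idom=L0
  L4: preds {L1,L2}: {L0,L1} ∩ {L0,L1,L2} = {L0,L1}; idom=L1
  L5: preds {L3,L4}: {L0,L3} ∩ {L0,L1,L4} = {L0}; idom=L0

Frontier:
  join L3 pred L0: · stop@L0
  join L3 pred L1: L1 stop@L0
  join L3 pred L2: L2→L1 stop@L0
  join L4 pred L1: · stop@L1
  join L4 pred L2: L2 stop@L1
  join L5 pred L3: L3 stop@L0
  join L5 pred L4: L4→L1 stop@L0
  DF(L0)=∅
  DF(L1)={L3,L5}
  DF(L2)={L3,L4}
  DF(L3)={L5}
  DF(L4)={L5}
  DF(L5)=∅

φ for h: defs {L4}
  DF⁺ = {L5}

Answer: ["L5"]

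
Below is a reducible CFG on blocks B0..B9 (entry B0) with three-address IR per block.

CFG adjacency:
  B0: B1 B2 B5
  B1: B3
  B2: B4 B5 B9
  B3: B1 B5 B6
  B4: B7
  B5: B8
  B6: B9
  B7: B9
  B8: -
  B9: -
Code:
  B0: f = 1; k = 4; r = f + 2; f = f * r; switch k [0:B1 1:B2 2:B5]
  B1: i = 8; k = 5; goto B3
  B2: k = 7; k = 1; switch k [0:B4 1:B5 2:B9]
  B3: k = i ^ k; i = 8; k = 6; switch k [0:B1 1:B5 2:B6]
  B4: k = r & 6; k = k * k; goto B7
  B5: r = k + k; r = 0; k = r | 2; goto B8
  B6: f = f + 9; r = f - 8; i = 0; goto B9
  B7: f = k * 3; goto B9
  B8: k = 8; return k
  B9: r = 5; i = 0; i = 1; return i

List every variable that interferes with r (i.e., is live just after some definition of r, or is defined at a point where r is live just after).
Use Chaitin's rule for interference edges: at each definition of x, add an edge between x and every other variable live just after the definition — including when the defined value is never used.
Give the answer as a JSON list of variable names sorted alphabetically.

Per-block:
  B0: {f,k,r} / ∅
  B1: {i,k} / ∅
  B2: {k} / ∅
  B3: {i,k} / {i,k}
  B4: {k} / {r}
  B5: {k,r} / {k}
  B6: {f,i,r} / {f}
  B7: {f} / {k}
  B8: {k} / ∅
  B9: {i,r} / ∅

Backward fixpoint:
  live B0: ∅→{f,k,r}
  live B1: {f}→{f,i,k}
  live B2: {r}→{k,r}
  live B3: {f,i,k}→{f,k}
  live B4: {r}→{k}
  live B5: {k}→∅
  live B6: {f}→∅
  live B7: {k}→∅
  live B8: ∅→∅
  live B9: ∅→∅

Conflict graph:
  f — {i,k,r}
  i — {f,k}
  k — {f,i,r}
  r — {f,k}

N(r) = ["f", "k"]

Answer: ["f", "k"]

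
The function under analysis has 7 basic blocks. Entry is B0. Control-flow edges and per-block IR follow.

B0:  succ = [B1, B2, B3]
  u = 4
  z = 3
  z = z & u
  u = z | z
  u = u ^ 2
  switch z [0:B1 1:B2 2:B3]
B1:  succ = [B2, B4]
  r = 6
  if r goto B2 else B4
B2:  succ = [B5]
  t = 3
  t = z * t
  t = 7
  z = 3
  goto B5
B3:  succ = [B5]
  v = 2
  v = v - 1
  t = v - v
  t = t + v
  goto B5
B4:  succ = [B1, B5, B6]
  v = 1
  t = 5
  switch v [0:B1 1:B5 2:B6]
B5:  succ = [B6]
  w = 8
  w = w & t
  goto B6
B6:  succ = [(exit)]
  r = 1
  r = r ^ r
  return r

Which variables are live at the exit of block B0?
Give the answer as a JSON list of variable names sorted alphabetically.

Answer: ["z"]

Working:
Per-block:
  B0: def={u,z} ue=∅
  B1: def={r} ue=∅
  B2: def={t,z} ue={z}
  B3: def={t,v} ue=∅
  B4: def={t,v} ue=∅
  B5: def={w} ue={t}
  B6: def={r} ue=∅

Live sets:
  B0: in=∅ out={z}
  B1: in={z} out={z}
  B2: in={z} out={t}
  B3: in=∅ out={t}
  B4: in={z} out={t,z}
  B5: in={t} out=∅
  B6: in=∅ out=∅

live-out(B0) = ["z"]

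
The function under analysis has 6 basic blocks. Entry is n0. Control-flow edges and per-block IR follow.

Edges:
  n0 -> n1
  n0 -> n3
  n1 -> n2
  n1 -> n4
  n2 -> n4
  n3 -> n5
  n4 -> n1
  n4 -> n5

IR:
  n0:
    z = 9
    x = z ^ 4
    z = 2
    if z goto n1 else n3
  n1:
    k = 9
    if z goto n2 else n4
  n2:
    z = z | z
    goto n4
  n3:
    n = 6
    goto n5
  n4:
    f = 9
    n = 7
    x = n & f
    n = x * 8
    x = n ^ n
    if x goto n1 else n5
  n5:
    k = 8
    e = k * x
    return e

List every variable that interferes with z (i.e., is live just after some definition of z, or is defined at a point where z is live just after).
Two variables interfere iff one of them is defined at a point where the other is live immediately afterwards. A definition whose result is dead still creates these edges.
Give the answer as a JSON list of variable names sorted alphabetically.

Answer: ["f", "k", "n", "x"]

Derivation:
Block summaries:
  n0: {x,z} / ∅
  n1: {k} / {z}
  n2: {z} / {z}
  n3: {n} / ∅
  n4: {f,n,x} / ∅
  n5: {e,k} / {x}

Live sets:
  n0 li=∅ lo={x,z}
  n1 li={z} lo={z}
  n2 li={z} lo={z}
  n3 li={x} lo={x}
  n4 li={z} lo={x,z}
  n5 li={x} lo=∅

Interfere edges:
  e: ∅
  f: {n,z}
  k: {x,z}
  n: {f,x,z}
  x: {k,n,z}
  z: {f,k,n,x}

N(z) = ["f", "k", "n", "x"]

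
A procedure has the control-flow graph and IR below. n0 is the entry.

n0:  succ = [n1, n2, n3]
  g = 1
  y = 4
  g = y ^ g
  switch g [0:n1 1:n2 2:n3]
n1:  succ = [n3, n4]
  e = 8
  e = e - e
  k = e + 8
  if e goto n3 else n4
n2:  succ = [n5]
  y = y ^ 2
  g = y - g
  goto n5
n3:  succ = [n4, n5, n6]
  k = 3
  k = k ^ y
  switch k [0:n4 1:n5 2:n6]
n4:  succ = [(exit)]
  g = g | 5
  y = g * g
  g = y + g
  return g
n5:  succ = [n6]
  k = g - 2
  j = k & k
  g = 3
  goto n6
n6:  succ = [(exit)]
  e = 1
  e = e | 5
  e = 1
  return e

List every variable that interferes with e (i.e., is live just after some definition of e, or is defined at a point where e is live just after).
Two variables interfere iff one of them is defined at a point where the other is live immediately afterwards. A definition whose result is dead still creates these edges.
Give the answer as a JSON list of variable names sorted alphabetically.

Answer: ["g", "k", "y"]

Analysis:
Block summaries:
  n0: def={g,y} ue=∅
  n1: def={e,k} ue=∅
  n2: def={g,y} ue={g,y}
  n3: def={k} ue={y}
  n4: def={g,y} ue={g}
  n5: def={g,j,k} ue={g}
  n6: def={e} ue=∅

Live sets:
  live n0: ∅→{g,y}
  live n1: {g,y}→{g,y}
  live n2: {g,y}→{g}
  live n3: {g,y}→{g}
  live n4: {g}→∅
  live n5: {g}→∅
  live n6: ∅→∅

Interfere edges:
  e — {g,k,y}
  g — {e,k,y}
  j — ∅
  k — {e,g,y}
  y — {e,g,k}

N(e) = ["g", "k", "y"]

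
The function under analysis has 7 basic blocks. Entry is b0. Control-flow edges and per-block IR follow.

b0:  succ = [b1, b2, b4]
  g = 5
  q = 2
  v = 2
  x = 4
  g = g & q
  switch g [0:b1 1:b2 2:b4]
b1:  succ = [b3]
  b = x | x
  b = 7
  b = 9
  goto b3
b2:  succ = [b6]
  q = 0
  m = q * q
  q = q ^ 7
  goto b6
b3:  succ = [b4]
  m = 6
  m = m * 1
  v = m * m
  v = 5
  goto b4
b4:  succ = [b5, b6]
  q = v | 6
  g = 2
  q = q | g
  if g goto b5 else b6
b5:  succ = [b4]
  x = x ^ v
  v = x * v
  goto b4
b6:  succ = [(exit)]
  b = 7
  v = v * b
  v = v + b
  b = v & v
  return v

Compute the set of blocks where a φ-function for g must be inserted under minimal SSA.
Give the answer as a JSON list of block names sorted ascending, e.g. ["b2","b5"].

idom tree: b1←b0 b2←b0 b3←b1 b4←b0 b5←b4 b6←b0
Dom at joins:
  b4: preds {b0,b3,b5}: {b0} ∩ {b0,b1,b3} ∩ {b0,b4,b5} = {b0}; idom=b0
  b6: preds {b2,b4}: {b0,b2} ∩ {b0,b4} = {b0}; idom=b0

DF walk-up:
  b4←b0: walk · to b0
  b4←b3: walk b3→b1 to b0
  b4←b5: walk b5→b4 to b0
  b6←b2: walk b2 to b0
  b6←b4: walk b4 to b0
  b0 → ∅
  b1 → {b4}
  b2 → {b6}
  b3 → {b4}
  b4 → {b4,b6}
  b5 → {b4}
  b6 → ∅

φ for g: defs {b0,b4}
  DF⁺ = {b4,b6}

Answer: ["b4", "b6"]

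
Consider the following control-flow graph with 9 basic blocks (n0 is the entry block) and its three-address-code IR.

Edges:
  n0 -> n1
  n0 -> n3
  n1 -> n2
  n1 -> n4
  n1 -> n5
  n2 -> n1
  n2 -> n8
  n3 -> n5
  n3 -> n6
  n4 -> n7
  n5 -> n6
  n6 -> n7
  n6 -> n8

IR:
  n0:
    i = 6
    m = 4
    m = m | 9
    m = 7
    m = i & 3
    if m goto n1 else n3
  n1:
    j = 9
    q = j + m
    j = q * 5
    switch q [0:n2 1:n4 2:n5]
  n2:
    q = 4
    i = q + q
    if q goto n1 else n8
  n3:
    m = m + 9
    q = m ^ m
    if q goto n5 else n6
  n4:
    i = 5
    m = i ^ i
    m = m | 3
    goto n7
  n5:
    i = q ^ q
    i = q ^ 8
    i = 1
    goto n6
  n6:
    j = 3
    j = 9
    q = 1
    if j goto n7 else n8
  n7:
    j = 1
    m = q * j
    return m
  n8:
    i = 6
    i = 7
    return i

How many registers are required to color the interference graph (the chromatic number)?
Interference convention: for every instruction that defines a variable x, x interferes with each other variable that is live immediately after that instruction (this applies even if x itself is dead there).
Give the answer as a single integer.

Block summaries:
  n0: def={i,m} ue=∅
  n1: def={j,q} ue={m}
  n2: def={i,q} ue=∅
  n3: def={m,q} ue={m}
  n4: def={i,m} ue=∅
  n5: def={i} ue={q}
  n6: def={j,q} ue=∅
  n7: def={j,m} ue={q}
  n8: def={i} ue=∅

Liveness:
  n0: in=∅ out={m}
  n1: in={m} out={m,q}
  n2: in={m} out={m}
  n3: in={m} out={q}
  n4: in={q} out={q}
  n5: in={q} out=∅
  n6: in=∅ out={q}
  n7: in={q} out=∅
  n8: in=∅ out=∅

Interfere edges:
  i: {m,q}
  j: {m,q}
  m: {i,j,q}
  q: {i,j,m}

Chromatic number:
  lower bound: {i,m,q} mutually conflict ⇒ χ ≥ 3
  3-colouring: R0={m}  R1={q}  R2={i,j}
  χ = 3

Answer: 3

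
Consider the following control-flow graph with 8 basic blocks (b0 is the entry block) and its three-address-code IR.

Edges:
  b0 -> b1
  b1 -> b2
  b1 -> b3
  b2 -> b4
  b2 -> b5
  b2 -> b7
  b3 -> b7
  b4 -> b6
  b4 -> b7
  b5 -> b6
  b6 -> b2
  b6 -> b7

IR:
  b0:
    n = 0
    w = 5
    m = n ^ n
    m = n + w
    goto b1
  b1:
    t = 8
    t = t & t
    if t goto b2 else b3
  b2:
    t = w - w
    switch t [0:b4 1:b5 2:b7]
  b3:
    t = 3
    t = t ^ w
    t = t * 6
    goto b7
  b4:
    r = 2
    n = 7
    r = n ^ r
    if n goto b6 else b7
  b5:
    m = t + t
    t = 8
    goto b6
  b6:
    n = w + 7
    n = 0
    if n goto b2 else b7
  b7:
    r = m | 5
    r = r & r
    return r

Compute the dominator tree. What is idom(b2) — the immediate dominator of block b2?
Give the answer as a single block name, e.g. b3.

idom tree: b1←b0 b2←b1 b3←b1 b4←b2 b5←b2 b6←b2 b7←b1
Dom at joins:
  b2: preds {b1,b6}: {b0,b1} ∩ {b0,b1,b2,b6} = {b0,b1}; idom=b1
  b6: preds {b4,b5}: {b0,b1,b2,b4} ∩ {b0,b1,b2,b5} = {b0,b1,b2}; idom=b2
  b7: preds {b2,b3,b4,b6}: {b0,b1,b2} ∩ {b0,b1,b3} ∩ {b0,b1,b2,b4} ∩ {b0,b1,b2,b6} = {b0,b1}; idom=b1

idom(b2) = b1

Answer: b1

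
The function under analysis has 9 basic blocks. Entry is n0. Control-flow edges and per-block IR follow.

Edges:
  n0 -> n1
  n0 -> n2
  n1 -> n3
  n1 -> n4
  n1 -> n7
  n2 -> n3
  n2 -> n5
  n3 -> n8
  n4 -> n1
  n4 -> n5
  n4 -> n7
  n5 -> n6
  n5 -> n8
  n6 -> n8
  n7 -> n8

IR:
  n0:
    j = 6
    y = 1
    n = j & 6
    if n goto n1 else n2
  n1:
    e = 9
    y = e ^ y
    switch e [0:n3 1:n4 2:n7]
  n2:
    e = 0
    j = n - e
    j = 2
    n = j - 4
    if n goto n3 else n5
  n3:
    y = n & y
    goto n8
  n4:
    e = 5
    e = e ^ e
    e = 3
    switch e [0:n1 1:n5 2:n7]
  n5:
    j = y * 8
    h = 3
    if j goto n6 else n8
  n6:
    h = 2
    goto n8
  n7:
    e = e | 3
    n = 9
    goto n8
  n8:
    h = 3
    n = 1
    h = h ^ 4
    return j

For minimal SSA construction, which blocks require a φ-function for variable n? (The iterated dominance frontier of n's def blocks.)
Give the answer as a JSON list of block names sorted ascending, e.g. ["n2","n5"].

idom tree: n1←n0 n2←n0 n3←n0 n4←n1 n5←n0 n6←n5 n7←n1 n8←n0
Join-block Dom:
  n1: preds {n0,n4}: {n0} ∩ {n0,n1,n4} = {n0}; idom=n0
  n3: preds {n1,n2}: {n0,n1} ∩ {n0,n2} = {n0}; idom=n0
  n5: preds {n2,n4}: {n0,n2} ∩ {n0,n1,n4} = {n0}; idom=n0
  n7: preds {n1,n4}: {n0,n1} ∩ {n0,n1,n4} = {n0,n1}; idom=n1
  n8: preds {n3,n5,n6,n7}: {n0,n3} ∩ {n0,n5} ∩ {n0,n5,n6} ∩ {n0,n1,n7} = {n0}; idom=n0

Frontier:
  join n1 pred n0: · stop@n0
  join n1 pred n4: n4→n1 stop@n0
  join n3 pred n1: n1 stop@n0
  join n3 pred n2: n2 stop@n0
  join n5 pred n2: n2 stop@n0
  join n5 pred n4: n4→n1 stop@n0
  join n7 pred n1: · stop@n1
  join n7 pred n4: n4 stop@n1
  join n8 pred n3: n3 stop@n0
  join n8 pred n5: n5 stop@n0
  join n8 pred n6: n6→n5 stop@n0
  join n8 pred n7: n7→n1 stop@n0
  DF(n0)=∅
  DF(n1)={n1,n3,n5,n8}
  DF(n2)={n3,n5}
  DF(n3)={n8}
  DF(n4)={n1,n5,n7}
  DF(n5)={n8}
  DF(n6)={n8}
  DF(n7)={n8}
  DF(n8)=∅

φ for n: defs {n0,n2,n7,n8}
  DF⁺ = {n3,n5,n8}

Answer: ["n3", "n5", "n8"]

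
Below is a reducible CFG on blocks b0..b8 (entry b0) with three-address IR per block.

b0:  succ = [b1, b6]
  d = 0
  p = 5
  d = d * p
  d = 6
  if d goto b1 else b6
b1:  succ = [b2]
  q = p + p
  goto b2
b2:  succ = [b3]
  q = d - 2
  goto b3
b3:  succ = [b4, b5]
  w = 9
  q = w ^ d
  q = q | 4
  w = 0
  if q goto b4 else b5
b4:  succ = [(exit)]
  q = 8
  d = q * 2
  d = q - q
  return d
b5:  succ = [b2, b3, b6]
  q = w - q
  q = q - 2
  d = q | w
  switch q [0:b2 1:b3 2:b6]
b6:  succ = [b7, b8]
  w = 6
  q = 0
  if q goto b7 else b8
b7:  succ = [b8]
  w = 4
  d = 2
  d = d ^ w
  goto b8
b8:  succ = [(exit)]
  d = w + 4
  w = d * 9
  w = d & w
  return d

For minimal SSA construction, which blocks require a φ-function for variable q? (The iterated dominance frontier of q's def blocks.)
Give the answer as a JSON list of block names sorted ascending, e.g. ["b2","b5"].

idom tree: b1←b0 b2←b1 b3←b2 b4←b3 b5←b3 b6←b0 b7←b6 b8←b6
Dom∩ at merges:
  b2: preds {b1,b5}: {b0,b1} ∩ {b0,b1,b2,b3,b5} = {b0,b1}; idom=b1
  b3: preds {b2,b5}: {b0,b1,b2} ∩ {b0,b1,b2,b3,b5} = {b0,b1,b2}; idom=b2
  b6: preds {b0,b5}: {b0} ∩ {b0,b1,b2,b3,b5} = {b0}; idom=b0
  b8: preds {b6,b7}: {b0,b6} ∩ {b0,b6,b7} = {b0,b6}; idom=b6

Frontier:
  join b2 pred b1: · stop@b1
  join b2 pred b5: b5→b3→b2 stop@b1
  join b3 pred b2: · stop@b2
  join b3 pred b5: b5→b3 stop@b2
  join b6 pred b0: · stop@b0
  join b6 pred b5: b5→b3→b2→b1 stop@b0
  join b8 pred b6: · stop@b6
  join b8 pred b7: b7 stop@b6
  b0: DF=∅
  b1: DF={b6}
  b2: DF={b2,b6}
  b3: DF={b2,b3,b6}
  b4: DF=∅
  b5: DF={b2,b3,b6}
  b6: DF=∅
  b7: DF={b8}
  b8: DF=∅

φ for q: defs {b1,b2,b3,b4,b5,b6}
  DF⁺ = {b2,b3,b6}

Answer: ["b2", "b3", "b6"]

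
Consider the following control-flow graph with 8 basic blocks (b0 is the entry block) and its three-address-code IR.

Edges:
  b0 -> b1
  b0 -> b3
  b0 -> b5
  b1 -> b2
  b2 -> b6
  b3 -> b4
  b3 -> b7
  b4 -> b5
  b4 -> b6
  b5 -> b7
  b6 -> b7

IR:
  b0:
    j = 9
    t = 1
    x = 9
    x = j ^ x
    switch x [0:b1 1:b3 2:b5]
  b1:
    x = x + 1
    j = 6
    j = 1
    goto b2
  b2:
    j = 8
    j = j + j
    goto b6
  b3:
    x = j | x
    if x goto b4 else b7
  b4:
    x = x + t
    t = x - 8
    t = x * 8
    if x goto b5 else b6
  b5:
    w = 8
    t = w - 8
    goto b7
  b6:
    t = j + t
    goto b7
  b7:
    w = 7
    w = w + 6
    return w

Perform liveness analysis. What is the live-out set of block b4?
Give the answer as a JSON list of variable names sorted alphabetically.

Answer: ["j", "t"]

Analysis:
Block summaries:
  b0 def {j,t,x} use ∅
  b1 def {j,x} use {x}
  b2 def {j} use ∅
  b3 def {x} use {j,x}
  b4 def {t,x} use {t,x}
  b5 def {t,w} use ∅
  b6 def {t} use {j,t}
  b7 def {w} use ∅

Backward fixpoint:
  b0: in=∅ out={j,t,x}
  b1: in={t,x} out={t}
  b2: in={t} out={j,t}
  b3: in={j,t,x} out={j,t,x}
  b4: in={j,t,x} out={j,t}
  b5: in=∅ out=∅
  b6: in={j,t} out=∅
  b7: in=∅ out=∅

live-out(b4) = ["j", "t"]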